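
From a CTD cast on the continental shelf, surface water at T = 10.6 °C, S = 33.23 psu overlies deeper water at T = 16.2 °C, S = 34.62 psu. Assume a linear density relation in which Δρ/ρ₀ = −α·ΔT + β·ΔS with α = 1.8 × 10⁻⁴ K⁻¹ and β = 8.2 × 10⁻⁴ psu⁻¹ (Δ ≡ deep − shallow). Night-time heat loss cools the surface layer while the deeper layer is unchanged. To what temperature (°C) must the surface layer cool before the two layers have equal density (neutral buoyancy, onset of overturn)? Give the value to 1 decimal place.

Neutral buoyancy requires Δρ = 0, i.e. −α(T_deep − T_surf′) + β(S_deep − S_surf) = 0.
T_surf′ = T_deep − (β/α)·ΔS = 16.2 − (8.2 × 10⁻⁴/1.8 × 10⁻⁴)·(+1.39) = 9.868 °C.
Cooling required: 10.6 − (9.868) = 0.732 °C.

9.9 °C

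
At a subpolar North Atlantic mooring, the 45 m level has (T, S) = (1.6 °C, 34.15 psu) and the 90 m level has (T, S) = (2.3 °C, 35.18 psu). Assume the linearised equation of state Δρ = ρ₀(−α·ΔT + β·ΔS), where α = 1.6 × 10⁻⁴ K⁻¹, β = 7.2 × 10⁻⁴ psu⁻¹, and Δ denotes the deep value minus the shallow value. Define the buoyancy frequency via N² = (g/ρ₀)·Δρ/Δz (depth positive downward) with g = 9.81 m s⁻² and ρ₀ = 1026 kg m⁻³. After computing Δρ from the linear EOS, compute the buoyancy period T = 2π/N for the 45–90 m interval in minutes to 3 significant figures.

ΔT = +0.7 K, ΔS = +1.03 psu (deep − shallow).
Δρ/ρ₀ = −αΔT + βΔS = -1.12 × 10⁻⁴ + 7.416 × 10⁻⁴ = 6.296 × 10⁻⁴, so Δρ ≈ 0.6460 kg m⁻³.
N² = (g/ρ₀)·Δρ/Δz = g·(Δρ/ρ₀)/Δz = 9.81 × 6.296 × 10⁻⁴ / 45 = 1.3725 × 10⁻⁴ s⁻².
N = √(1.3725 × 10⁻⁴) = 0.011715 rad s⁻¹ → T = 2π/N = 536.34 s = 8.9390 min ≈ 8.94 min.

8.94 min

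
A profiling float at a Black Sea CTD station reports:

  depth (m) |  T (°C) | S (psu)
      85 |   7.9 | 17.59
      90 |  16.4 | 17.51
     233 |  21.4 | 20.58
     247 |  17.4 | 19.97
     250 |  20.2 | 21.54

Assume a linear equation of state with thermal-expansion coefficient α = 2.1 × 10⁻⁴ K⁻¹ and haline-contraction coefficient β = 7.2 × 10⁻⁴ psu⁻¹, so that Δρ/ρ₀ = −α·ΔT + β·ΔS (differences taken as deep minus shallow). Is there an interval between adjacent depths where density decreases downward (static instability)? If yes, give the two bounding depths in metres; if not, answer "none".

Evaluate Δρ/ρ₀ = −αΔT + βΔS across each adjacent pair:
  85–90 m: −αΔT+βΔS = −(2.1 × 10⁻⁴)(+8.5)+(7.2 × 10⁻⁴)(-0.08) = -1.8 × 10⁻³ → UNSTABLE
  90–233 m: −αΔT+βΔS = −(2.1 × 10⁻⁴)(+5.0)+(7.2 × 10⁻⁴)(+3.07) = 1.2 × 10⁻³ → stable
  233–247 m: −αΔT+βΔS = −(2.1 × 10⁻⁴)(-4.0)+(7.2 × 10⁻⁴)(-0.61) = 4.0 × 10⁻⁴ → stable
  247–250 m: −αΔT+βΔS = −(2.1 × 10⁻⁴)(+2.8)+(7.2 × 10⁻⁴)(+1.57) = 5.4 × 10⁻⁴ → stable
The 85–90 m interval has Δρ < 0: lighter water underlies denser water.

85–90 m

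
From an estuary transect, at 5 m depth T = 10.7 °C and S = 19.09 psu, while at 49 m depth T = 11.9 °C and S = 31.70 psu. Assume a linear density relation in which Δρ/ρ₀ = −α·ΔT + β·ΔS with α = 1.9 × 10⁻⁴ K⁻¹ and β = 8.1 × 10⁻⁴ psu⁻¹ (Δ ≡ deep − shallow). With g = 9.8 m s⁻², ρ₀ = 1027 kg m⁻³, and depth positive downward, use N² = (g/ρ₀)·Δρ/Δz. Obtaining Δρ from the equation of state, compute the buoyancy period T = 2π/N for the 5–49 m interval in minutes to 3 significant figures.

ΔT = +1.2 K, ΔS = +12.61 psu (deep − shallow).
Δρ/ρ₀ = −αΔT + βΔS = -2.28 × 10⁻⁴ + 0.0102141 = 9.9861 × 10⁻³, so Δρ ≈ 10.26 kg m⁻³.
N² = (g/ρ₀)·Δρ/Δz = g·(Δρ/ρ₀)/Δz = 9.8 × 9.9861 × 10⁻³ / 44 = 2.2242 × 10⁻³ s⁻².
N = √(2.2242 × 10⁻³) = 0.047161 rad s⁻¹ → T = 2π/N = 133.23 s = 2.2205 min ≈ 2.22 min.

2.22 min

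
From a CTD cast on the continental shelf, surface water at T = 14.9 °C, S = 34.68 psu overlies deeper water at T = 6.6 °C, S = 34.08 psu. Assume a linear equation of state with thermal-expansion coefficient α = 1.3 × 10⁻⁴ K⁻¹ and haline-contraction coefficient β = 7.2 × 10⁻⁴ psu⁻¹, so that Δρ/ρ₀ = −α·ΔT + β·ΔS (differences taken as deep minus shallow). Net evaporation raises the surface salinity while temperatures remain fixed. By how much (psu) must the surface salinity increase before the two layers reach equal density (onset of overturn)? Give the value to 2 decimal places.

Neutral buoyancy requires −α(T_deep − T_surf) + β(S_deep − S_surf′) = 0.
S_surf′ = S_deep − (α/β)·ΔT = 34.08 − (1.3 × 10⁻⁴/7.2 × 10⁻⁴)·(-8.3) = 35.5786 psu.
Increase required: 35.5786 − 34.68 = 0.8986 psu.

0.90 psu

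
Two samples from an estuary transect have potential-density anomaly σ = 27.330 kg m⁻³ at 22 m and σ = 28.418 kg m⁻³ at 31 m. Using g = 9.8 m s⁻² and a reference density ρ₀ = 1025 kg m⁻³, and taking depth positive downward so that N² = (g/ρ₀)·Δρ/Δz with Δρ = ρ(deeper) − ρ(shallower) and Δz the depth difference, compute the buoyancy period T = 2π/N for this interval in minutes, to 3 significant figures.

Δρ = 1028.418 − 1027.330 = 1.088 kg m⁻³ over Δz = 31 − 22 = 9 m.
N² = (9.8/1025) × (1.088/9) = 1.1558 × 10⁻³ s⁻².
N = √(1.1558 × 10⁻³) = 0.033997 rad s⁻¹, so T = 2π/N = 184.82 s = 3.0803 min ≈ 3.08 min.

3.08 min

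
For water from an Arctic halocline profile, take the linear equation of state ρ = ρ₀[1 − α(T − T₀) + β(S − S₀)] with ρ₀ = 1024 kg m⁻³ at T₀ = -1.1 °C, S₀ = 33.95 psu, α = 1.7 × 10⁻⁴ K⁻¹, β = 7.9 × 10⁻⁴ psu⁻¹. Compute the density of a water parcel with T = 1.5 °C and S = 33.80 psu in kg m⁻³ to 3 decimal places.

1023.426 kg m⁻³

T − T₀ = +2.6 K, S − S₀ = -0.15 psu.
Bracket = 1 − α·(+2.6) + β·(-0.15) = 1 + (-5.605 × 10⁻⁴) = 0.9994395.
ρ = 1024 × 0.9994395 = 1023.426 kg m⁻³.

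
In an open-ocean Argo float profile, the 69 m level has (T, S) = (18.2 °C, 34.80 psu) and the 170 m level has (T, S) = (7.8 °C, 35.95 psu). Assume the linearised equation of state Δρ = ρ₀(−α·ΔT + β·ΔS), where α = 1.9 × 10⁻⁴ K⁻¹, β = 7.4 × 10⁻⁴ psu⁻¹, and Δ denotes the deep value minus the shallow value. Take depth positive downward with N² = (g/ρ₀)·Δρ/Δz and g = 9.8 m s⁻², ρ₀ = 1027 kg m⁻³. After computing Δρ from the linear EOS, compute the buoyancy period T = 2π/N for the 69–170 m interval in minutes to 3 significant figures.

ΔT = -10.4 K, ΔS = +1.15 psu (deep − shallow).
Δρ/ρ₀ = −αΔT + βΔS = 1.976 × 10⁻³ + 8.51 × 10⁻⁴ = 2.827 × 10⁻³, so Δρ ≈ 2.903 kg m⁻³.
N² = (g/ρ₀)·Δρ/Δz = g·(Δρ/ρ₀)/Δz = 9.8 × 2.827 × 10⁻³ / 101 = 2.7430 × 10⁻⁴ s⁻².
N = √(2.7430 × 10⁻⁴) = 0.016562 rad s⁻¹ → T = 2π/N = 379.37 s = 6.3228 min ≈ 6.32 min.

6.32 min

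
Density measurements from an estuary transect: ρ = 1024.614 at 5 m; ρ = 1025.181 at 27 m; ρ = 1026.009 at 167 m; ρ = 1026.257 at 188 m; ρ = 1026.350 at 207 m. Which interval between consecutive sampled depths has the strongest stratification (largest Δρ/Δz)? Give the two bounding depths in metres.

5–27 m

Compute the density gradient over each adjacent pair:
  5–27 m: Δρ/Δz = 0.567/22 = 0.026 kg m⁻⁴
  27–167 m: Δρ/Δz = 0.828/140 = 5.9 × 10⁻³ kg m⁻⁴
  167–188 m: Δρ/Δz = 0.248/21 = 0.012 kg m⁻⁴
  188–207 m: Δρ/Δz = 0.093/19 = 4.9 × 10⁻³ kg m⁻⁴
The largest gradient is in the 5–27 m interval — the pycnocline.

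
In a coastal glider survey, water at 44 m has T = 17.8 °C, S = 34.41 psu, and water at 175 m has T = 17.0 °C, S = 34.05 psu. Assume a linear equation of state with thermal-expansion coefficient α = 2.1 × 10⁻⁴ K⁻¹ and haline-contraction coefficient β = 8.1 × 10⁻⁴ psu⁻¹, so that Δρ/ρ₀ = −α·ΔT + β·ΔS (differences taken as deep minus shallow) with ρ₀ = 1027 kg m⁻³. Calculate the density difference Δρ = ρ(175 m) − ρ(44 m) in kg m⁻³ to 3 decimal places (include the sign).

-0.127 kg m⁻³

ΔT = -0.8 K, ΔS = -0.36 psu (deep − shallow).
Δρ/ρ₀ = −(2.1 × 10⁻⁴)(-0.8) + (8.1 × 10⁻⁴)(-0.36) = -1.236 × 10⁻⁴.
Δρ = 1027 × (-1.236 × 10⁻⁴) = -0.127 kg m⁻³.
Negative Δρ: lighter below, statically unstable.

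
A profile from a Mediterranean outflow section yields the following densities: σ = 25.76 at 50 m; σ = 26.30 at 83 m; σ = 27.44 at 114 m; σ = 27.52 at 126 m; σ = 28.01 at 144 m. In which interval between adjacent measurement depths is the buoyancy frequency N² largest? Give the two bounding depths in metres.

83–114 m

Compute the density gradient over each adjacent pair:
  50–83 m: Δρ/Δz = 0.54/33 = 0.016 kg m⁻⁴
  83–114 m: Δρ/Δz = 1.14/31 = 0.037 kg m⁻⁴
  114–126 m: Δρ/Δz = 0.08/12 = 6.7 × 10⁻³ kg m⁻⁴
  126–144 m: Δρ/Δz = 0.49/18 = 0.027 kg m⁻⁴
The largest gradient is in the 83–114 m interval — the pycnocline.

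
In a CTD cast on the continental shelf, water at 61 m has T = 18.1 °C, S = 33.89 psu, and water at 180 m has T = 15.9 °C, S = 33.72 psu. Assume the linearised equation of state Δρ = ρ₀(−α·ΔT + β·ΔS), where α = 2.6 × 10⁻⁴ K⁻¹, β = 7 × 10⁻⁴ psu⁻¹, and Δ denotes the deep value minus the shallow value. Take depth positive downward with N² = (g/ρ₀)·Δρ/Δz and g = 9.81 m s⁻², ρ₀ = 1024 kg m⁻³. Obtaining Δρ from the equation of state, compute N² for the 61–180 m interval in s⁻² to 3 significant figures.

ΔT = -2.2 K, ΔS = -0.17 psu (deep − shallow).
Δρ/ρ₀ = −αΔT + βΔS = 5.72 × 10⁻⁴ − 1.19 × 10⁻⁴ = 4.53 × 10⁻⁴, so Δρ ≈ 0.4639 kg m⁻³.
N² = (g/ρ₀)·Δρ/Δz = g·(Δρ/ρ₀)/Δz = 9.81 × 4.53 × 10⁻⁴ / 119 = 3.7344 × 10⁻⁵ s⁻² ≈ 3.73 × 10⁻⁵ s⁻².

3.73 × 10⁻⁵ s⁻²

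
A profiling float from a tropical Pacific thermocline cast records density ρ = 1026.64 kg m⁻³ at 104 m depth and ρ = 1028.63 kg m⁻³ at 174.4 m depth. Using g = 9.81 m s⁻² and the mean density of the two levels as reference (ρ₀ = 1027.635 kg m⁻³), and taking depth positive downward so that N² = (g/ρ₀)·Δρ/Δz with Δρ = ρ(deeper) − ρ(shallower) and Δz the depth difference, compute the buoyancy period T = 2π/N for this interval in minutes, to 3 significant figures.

6.37 min

Δρ = 1028.63 − 1026.64 = 1.99 kg m⁻³ over Δz = 174.4 − 104 = 70.4 m.
N² = (9.81/1027.635) × (1.99/70.4) = 2.6984 × 10⁻⁴ s⁻².
N = √(2.6984 × 10⁻⁴) = 0.016427 rad s⁻¹, so T = 2π/N = 382.49 s = 6.3748 min ≈ 6.37 min.
A positive N² confirms static stability across the interval.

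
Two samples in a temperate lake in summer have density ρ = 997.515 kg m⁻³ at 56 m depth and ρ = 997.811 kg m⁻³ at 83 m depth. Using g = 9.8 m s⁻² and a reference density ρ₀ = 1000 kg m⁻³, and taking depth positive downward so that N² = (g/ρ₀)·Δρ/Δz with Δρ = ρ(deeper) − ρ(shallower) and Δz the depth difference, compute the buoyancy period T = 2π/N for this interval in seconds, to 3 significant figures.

Δρ = 997.811 − 997.515 = 0.296 kg m⁻³ over Δz = 83 − 56 = 27 m.
N² = (9.8/1000) × (0.296/27) = 1.0744 × 10⁻⁴ s⁻².
N = √(1.0744 × 10⁻⁴) = 0.010365 rad s⁻¹, so T = 2π/N = 606.19 s ≈ 606 s.

606 s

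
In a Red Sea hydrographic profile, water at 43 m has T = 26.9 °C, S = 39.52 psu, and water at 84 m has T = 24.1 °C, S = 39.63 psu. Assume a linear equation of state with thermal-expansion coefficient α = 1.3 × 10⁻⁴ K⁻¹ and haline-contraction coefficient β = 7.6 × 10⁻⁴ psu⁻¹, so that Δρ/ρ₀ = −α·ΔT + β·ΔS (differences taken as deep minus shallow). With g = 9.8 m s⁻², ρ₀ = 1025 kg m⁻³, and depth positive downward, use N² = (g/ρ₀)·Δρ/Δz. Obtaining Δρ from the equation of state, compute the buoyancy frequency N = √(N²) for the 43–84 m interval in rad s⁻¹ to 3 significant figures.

0.0103 rad s⁻¹

ΔT = -2.8 K, ΔS = +0.11 psu (deep − shallow).
Δρ/ρ₀ = −αΔT + βΔS = 3.64 × 10⁻⁴ + 8.36 × 10⁻⁵ = 4.476 × 10⁻⁴, so Δρ ≈ 0.4588 kg m⁻³.
N² = (g/ρ₀)·Δρ/Δz = g·(Δρ/ρ₀)/Δz = 9.8 × 4.476 × 10⁻⁴ / 41 = 1.0699 × 10⁻⁴ s⁻².
N = √(1.0699 × 10⁻⁴) = 0.010344 rad s⁻¹ ≈ 0.0103 rad s⁻¹.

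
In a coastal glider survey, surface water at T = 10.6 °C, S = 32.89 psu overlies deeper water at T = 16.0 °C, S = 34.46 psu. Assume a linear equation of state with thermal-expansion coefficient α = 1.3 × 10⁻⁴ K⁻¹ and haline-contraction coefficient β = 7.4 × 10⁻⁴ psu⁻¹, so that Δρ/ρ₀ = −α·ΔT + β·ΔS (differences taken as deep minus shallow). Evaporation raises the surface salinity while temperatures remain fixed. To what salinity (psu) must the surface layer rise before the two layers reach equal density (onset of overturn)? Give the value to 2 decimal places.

Neutral buoyancy requires −α(T_deep − T_surf) + β(S_deep − S_surf′) = 0.
S_surf′ = S_deep − (α/β)·ΔT = 34.46 − (1.3 × 10⁻⁴/7.4 × 10⁻⁴)·(+5.4) = 33.5114 psu.
Increase required: 33.5114 − 32.89 = 0.6214 psu.

33.51 psu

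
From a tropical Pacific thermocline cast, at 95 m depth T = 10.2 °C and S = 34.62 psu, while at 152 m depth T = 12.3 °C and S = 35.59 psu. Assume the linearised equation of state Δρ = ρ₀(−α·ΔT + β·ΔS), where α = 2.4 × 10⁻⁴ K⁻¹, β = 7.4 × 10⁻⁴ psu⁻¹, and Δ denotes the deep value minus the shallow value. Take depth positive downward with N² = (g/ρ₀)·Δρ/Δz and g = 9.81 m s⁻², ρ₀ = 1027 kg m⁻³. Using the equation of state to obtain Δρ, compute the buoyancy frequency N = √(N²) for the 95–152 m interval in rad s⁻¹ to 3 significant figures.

6.07 × 10⁻³ rad s⁻¹

ΔT = +2.1 K, ΔS = +0.97 psu (deep − shallow).
Δρ/ρ₀ = −αΔT + βΔS = -5.04 × 10⁻⁴ + 7.178 × 10⁻⁴ = 2.138 × 10⁻⁴, so Δρ ≈ 0.2196 kg m⁻³.
N² = (g/ρ₀)·Δρ/Δz = g·(Δρ/ρ₀)/Δz = 9.81 × 2.138 × 10⁻⁴ / 57 = 3.6796 × 10⁻⁵ s⁻².
N = √(3.6796 × 10⁻⁵) = 6.0660 × 10⁻³ rad s⁻¹ ≈ 6.07 × 10⁻³ rad s⁻¹.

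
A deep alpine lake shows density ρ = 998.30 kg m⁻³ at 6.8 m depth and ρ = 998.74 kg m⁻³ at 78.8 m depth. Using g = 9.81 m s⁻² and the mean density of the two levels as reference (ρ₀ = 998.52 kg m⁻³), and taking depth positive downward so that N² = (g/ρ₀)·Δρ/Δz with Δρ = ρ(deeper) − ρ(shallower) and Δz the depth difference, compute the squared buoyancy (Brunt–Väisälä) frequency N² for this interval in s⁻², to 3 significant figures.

Δρ = 998.74 − 998.30 = 0.44 kg m⁻³ over Δz = 78.8 − 6.8 = 72 m.
N² = (9.81/998.52) × (0.44/72) = 6.0039 × 10⁻⁵ s⁻² ≈ 6.00 × 10⁻⁵ s⁻².

6.00 × 10⁻⁵ s⁻²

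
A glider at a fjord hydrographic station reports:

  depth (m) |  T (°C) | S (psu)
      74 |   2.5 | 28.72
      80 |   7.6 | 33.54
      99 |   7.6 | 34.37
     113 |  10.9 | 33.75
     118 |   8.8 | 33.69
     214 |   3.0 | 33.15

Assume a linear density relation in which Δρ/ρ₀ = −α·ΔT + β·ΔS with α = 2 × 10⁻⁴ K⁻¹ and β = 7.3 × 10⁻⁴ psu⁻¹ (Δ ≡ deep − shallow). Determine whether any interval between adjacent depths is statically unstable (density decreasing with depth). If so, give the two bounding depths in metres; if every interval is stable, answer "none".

Evaluate Δρ/ρ₀ = −αΔT + βΔS across each adjacent pair:
  74–80 m: −αΔT+βΔS = −(2 × 10⁻⁴)(+5.1)+(7.3 × 10⁻⁴)(+4.82) = 2.5 × 10⁻³ → stable
  80–99 m: −αΔT+βΔS = −(2 × 10⁻⁴)(+0.0)+(7.3 × 10⁻⁴)(+0.83) = 6.1 × 10⁻⁴ → stable
  99–113 m: −αΔT+βΔS = −(2 × 10⁻⁴)(+3.3)+(7.3 × 10⁻⁴)(-0.62) = -1.1 × 10⁻³ → UNSTABLE
  113–118 m: −αΔT+βΔS = −(2 × 10⁻⁴)(-2.1)+(7.3 × 10⁻⁴)(-0.06) = 3.8 × 10⁻⁴ → stable
  118–214 m: −αΔT+βΔS = −(2 × 10⁻⁴)(-5.8)+(7.3 × 10⁻⁴)(-0.54) = 7.7 × 10⁻⁴ → stable
The 99–113 m interval has Δρ < 0: lighter water underlies denser water.

99–113 m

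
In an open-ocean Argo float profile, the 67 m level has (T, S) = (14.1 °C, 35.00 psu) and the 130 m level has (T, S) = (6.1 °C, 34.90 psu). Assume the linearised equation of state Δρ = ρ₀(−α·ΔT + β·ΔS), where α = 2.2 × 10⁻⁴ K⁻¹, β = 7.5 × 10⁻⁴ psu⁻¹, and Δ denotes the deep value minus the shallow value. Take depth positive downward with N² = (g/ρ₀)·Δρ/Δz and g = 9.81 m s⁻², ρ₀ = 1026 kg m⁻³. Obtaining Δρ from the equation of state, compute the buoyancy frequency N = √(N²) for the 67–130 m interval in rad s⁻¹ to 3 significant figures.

0.0162 rad s⁻¹

ΔT = -8.0 K, ΔS = -0.10 psu (deep − shallow).
Δρ/ρ₀ = −αΔT + βΔS = 1.76 × 10⁻³ − 7.50 × 10⁻⁵ = 1.685 × 10⁻³, so Δρ ≈ 1.729 kg m⁻³.
N² = (g/ρ₀)·Δρ/Δz = g·(Δρ/ρ₀)/Δz = 9.81 × 1.685 × 10⁻³ / 63 = 2.6238 × 10⁻⁴ s⁻².
N = √(2.6238 × 10⁻⁴) = 0.016198 rad s⁻¹ ≈ 0.0162 rad s⁻¹.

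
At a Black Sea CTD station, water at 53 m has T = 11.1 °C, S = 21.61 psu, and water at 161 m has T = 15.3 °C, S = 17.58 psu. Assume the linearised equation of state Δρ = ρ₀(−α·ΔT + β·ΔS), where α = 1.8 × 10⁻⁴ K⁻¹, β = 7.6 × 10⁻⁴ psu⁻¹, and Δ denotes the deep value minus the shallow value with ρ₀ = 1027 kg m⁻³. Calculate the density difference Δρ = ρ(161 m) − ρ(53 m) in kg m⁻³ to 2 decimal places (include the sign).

ΔT = +4.2 K, ΔS = -4.03 psu (deep − shallow).
Δρ/ρ₀ = −(1.8 × 10⁻⁴)(+4.2) + (7.6 × 10⁻⁴)(-4.03) = -3.8188 × 10⁻³.
Δρ = 1027 × (-3.8188 × 10⁻³) = -3.92 kg m⁻³.
Negative Δρ: lighter below, statically unstable.

-3.92 kg m⁻³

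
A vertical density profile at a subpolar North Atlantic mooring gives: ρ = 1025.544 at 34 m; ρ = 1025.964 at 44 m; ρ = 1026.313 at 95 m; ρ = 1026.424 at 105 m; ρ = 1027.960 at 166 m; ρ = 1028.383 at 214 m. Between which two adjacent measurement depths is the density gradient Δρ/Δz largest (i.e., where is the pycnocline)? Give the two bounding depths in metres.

34–44 m

Compute the density gradient over each adjacent pair:
  34–44 m: Δρ/Δz = 0.420/10 = 0.042 kg m⁻⁴
  44–95 m: Δρ/Δz = 0.349/51 = 6.8 × 10⁻³ kg m⁻⁴
  95–105 m: Δρ/Δz = 0.111/10 = 0.011 kg m⁻⁴
  105–166 m: Δρ/Δz = 1.536/61 = 0.025 kg m⁻⁴
  166–214 m: Δρ/Δz = 0.423/48 = 8.8 × 10⁻³ kg m⁻⁴
The largest gradient is in the 34–44 m interval — the pycnocline.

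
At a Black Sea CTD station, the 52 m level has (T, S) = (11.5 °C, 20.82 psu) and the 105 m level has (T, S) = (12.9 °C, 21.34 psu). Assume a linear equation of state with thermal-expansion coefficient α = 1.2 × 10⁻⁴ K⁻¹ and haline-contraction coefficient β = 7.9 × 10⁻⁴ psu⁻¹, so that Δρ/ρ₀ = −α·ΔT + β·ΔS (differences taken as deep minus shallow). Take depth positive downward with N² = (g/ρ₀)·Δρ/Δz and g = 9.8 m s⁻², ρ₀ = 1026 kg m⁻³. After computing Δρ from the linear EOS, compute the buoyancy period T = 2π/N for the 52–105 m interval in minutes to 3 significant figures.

15.6 min

ΔT = +1.4 K, ΔS = +0.52 psu (deep − shallow).
Δρ/ρ₀ = −αΔT + βΔS = -1.68 × 10⁻⁴ + 4.108 × 10⁻⁴ = 2.428 × 10⁻⁴, so Δρ ≈ 0.2491 kg m⁻³.
N² = (g/ρ₀)·Δρ/Δz = g·(Δρ/ρ₀)/Δz = 9.8 × 2.428 × 10⁻⁴ / 53 = 4.4895 × 10⁻⁵ s⁻².
N = √(4.4895 × 10⁻⁵) = 6.7004 × 10⁻³ rad s⁻¹ → T = 2π/N = 937.73 s = 15.629 min ≈ 15.6 min.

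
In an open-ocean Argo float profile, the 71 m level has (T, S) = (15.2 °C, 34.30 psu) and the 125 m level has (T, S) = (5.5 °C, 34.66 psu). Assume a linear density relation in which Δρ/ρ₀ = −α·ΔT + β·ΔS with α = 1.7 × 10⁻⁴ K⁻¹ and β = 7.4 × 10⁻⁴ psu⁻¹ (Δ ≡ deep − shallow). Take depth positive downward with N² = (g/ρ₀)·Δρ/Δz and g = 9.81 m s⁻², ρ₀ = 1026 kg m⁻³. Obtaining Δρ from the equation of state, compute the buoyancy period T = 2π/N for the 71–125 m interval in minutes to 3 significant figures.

5.61 min

ΔT = -9.7 K, ΔS = +0.36 psu (deep − shallow).
Δρ/ρ₀ = −αΔT + βΔS = 1.649 × 10⁻³ + 2.664 × 10⁻⁴ = 1.9154 × 10⁻³, so Δρ ≈ 1.965 kg m⁻³.
N² = (g/ρ₀)·Δρ/Δz = g·(Δρ/ρ₀)/Δz = 9.81 × 1.9154 × 10⁻³ / 54 = 3.4796 × 10⁻⁴ s⁻².
N = √(3.4796 × 10⁻⁴) = 0.018654 rad s⁻¹ → T = 2π/N = 336.83 s = 5.6138 min ≈ 5.61 min.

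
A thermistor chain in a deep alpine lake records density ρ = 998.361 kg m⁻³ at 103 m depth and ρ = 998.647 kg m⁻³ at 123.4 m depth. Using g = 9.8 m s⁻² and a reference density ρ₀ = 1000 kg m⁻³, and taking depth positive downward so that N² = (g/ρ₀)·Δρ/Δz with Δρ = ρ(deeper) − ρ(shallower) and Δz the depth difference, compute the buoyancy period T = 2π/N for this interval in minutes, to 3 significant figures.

8.93 min

Δρ = 998.647 − 998.361 = 0.286 kg m⁻³ over Δz = 123.4 − 103 = 20.4 m.
N² = (9.8/1000) × (0.286/20.4) = 1.3739 × 10⁻⁴ s⁻².
N = √(1.3739 × 10⁻⁴) = 0.011721 rad s⁻¹, so T = 2π/N = 536.06 s = 8.9343 min ≈ 8.93 min.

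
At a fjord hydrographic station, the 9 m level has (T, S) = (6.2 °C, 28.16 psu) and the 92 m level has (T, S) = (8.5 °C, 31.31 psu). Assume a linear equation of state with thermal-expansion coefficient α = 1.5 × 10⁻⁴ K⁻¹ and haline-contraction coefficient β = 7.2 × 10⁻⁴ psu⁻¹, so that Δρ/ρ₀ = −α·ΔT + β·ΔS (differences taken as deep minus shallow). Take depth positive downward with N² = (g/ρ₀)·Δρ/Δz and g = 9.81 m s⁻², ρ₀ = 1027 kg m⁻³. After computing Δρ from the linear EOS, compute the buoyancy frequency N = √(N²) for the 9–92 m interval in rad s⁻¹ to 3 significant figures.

0.0151 rad s⁻¹

ΔT = +2.3 K, ΔS = +3.15 psu (deep − shallow).
Δρ/ρ₀ = −αΔT + βΔS = -3.45 × 10⁻⁴ + 2.268 × 10⁻³ = 1.923 × 10⁻³, so Δρ ≈ 1.975 kg m⁻³.
N² = (g/ρ₀)·Δρ/Δz = g·(Δρ/ρ₀)/Δz = 9.81 × 1.923 × 10⁻³ / 83 = 2.2728 × 10⁻⁴ s⁻².
N = √(2.2728 × 10⁻⁴) = 0.015076 rad s⁻¹ ≈ 0.0151 rad s⁻¹.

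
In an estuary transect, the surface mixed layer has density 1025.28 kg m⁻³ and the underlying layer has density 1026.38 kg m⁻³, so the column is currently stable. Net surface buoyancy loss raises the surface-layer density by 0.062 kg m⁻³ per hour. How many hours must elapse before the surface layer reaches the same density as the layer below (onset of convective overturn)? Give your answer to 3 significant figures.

Density deficit of the surface layer: 1026.38 − 1025.28 = 1.1 kg m⁻³.
Required change = 1.1 / 0.062 = 17.7 hours.

17.7 hours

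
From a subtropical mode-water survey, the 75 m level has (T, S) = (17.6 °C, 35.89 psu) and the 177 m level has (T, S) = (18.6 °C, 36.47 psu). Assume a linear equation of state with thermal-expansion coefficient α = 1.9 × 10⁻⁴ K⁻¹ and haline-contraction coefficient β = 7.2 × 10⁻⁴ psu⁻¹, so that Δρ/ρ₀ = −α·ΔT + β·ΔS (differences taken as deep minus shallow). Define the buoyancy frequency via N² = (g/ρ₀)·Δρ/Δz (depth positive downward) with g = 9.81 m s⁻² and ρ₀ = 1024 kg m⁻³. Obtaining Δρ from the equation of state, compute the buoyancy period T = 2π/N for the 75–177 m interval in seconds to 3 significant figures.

ΔT = +1.0 K, ΔS = +0.58 psu (deep − shallow).
Δρ/ρ₀ = −αΔT + βΔS = -1.90 × 10⁻⁴ + 4.176 × 10⁻⁴ = 2.276 × 10⁻⁴, so Δρ ≈ 0.2331 kg m⁻³.
N² = (g/ρ₀)·Δρ/Δz = g·(Δρ/ρ₀)/Δz = 9.81 × 2.276 × 10⁻⁴ / 102 = 2.1890 × 10⁻⁵ s⁻².
N = √(2.1890 × 10⁻⁵) = 4.6787 × 10⁻³ rad s⁻¹ → T = 2π/N = 1.3429 × 10³ s ≈ 1.34 × 10³ s.

1.34 × 10³ s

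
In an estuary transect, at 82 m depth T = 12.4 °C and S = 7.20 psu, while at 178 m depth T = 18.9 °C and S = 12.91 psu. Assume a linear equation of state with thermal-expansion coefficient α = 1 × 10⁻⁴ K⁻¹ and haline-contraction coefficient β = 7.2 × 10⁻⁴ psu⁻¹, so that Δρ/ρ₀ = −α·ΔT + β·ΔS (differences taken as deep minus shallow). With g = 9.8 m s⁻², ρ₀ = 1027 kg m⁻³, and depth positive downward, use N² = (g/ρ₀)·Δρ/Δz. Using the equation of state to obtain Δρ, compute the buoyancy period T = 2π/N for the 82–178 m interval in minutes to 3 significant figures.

5.57 min

ΔT = +6.5 K, ΔS = +5.71 psu (deep − shallow).
Δρ/ρ₀ = −αΔT + βΔS = -6.50 × 10⁻⁴ + 4.1112 × 10⁻³ = 3.4612 × 10⁻³, so Δρ ≈ 3.555 kg m⁻³.
N² = (g/ρ₀)·Δρ/Δz = g·(Δρ/ρ₀)/Δz = 9.8 × 3.4612 × 10⁻³ / 96 = 3.5333 × 10⁻⁴ s⁻².
N = √(3.5333 × 10⁻⁴) = 0.018797 rad s⁻¹ → T = 2π/N = 334.27 s = 5.5712 min ≈ 5.57 min.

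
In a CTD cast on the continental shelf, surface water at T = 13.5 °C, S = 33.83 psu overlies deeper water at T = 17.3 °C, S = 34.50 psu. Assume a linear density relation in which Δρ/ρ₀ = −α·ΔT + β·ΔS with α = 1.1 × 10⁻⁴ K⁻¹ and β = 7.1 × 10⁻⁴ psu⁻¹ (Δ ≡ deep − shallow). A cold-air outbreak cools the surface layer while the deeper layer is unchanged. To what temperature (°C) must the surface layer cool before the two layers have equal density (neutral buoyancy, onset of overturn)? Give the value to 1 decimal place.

Neutral buoyancy requires Δρ = 0, i.e. −α(T_deep − T_surf′) + β(S_deep − S_surf) = 0.
T_surf′ = T_deep − (β/α)·ΔS = 17.3 − (7.1 × 10⁻⁴/1.1 × 10⁻⁴)·(+0.67) = 12.975 °C.
Cooling required: 13.5 − (12.975) = 0.525 °C.

13.0 °C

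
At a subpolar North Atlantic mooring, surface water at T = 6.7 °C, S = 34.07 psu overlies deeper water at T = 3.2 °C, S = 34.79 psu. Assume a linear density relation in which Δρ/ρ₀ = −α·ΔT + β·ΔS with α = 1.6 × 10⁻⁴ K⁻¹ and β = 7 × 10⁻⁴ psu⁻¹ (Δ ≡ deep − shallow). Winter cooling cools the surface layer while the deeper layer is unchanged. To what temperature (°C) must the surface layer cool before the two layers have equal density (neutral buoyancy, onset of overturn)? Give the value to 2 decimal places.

Neutral buoyancy requires Δρ = 0, i.e. −α(T_deep − T_surf′) + β(S_deep − S_surf) = 0.
T_surf′ = T_deep − (β/α)·ΔS = 3.2 − (7 × 10⁻⁴/1.6 × 10⁻⁴)·(+0.72) = 0.0500 °C.
Cooling required: 6.7 − (0.0500) = 6.6500 °C.

0.05 °C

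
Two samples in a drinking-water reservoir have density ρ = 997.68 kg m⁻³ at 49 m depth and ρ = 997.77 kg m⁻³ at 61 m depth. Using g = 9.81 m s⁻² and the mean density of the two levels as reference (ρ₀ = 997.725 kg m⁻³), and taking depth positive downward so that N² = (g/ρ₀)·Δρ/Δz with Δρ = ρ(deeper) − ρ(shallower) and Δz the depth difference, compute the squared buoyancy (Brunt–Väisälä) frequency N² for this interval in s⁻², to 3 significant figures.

Δρ = 997.77 − 997.68 = 0.09 kg m⁻³ over Δz = 61 − 49 = 12 m.
N² = (9.81/997.725) × (0.09/12) = 7.3743 × 10⁻⁵ s⁻² ≈ 7.37 × 10⁻⁵ s⁻².

7.37 × 10⁻⁵ s⁻²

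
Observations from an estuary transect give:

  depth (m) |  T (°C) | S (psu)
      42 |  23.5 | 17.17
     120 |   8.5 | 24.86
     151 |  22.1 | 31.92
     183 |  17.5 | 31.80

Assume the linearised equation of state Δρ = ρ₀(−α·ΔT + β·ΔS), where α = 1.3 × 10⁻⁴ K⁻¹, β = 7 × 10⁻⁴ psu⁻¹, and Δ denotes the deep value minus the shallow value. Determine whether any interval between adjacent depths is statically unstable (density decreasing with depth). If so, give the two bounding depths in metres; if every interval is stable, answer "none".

none

Evaluate Δρ/ρ₀ = −αΔT + βΔS across each adjacent pair:
  42–120 m: −αΔT+βΔS = −(1.3 × 10⁻⁴)(-15.0)+(7 × 10⁻⁴)(+7.69) = 7.3 × 10⁻³ → stable
  120–151 m: −αΔT+βΔS = −(1.3 × 10⁻⁴)(+13.6)+(7 × 10⁻⁴)(+7.06) = 3.2 × 10⁻³ → stable
  151–183 m: −αΔT+βΔS = −(1.3 × 10⁻⁴)(-4.6)+(7 × 10⁻⁴)(-0.12) = 5.1 × 10⁻⁴ → stable
Every interval has Δρ > 0: the column is stably stratified throughout.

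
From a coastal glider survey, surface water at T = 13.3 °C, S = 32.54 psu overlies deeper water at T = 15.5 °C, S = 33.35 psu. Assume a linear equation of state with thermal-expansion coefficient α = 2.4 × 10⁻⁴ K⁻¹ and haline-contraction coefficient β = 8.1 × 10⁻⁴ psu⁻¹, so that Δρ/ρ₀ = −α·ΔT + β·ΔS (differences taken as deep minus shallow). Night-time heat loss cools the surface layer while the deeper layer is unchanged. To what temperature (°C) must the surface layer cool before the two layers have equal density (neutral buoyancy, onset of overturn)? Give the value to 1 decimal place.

Neutral buoyancy requires Δρ = 0, i.e. −α(T_deep − T_surf′) + β(S_deep − S_surf) = 0.
T_surf′ = T_deep − (β/α)·ΔS = 15.5 − (8.1 × 10⁻⁴/2.4 × 10⁻⁴)·(+0.81) = 12.766 °C.
Cooling required: 13.3 − (12.766) = 0.534 °C.

12.8 °C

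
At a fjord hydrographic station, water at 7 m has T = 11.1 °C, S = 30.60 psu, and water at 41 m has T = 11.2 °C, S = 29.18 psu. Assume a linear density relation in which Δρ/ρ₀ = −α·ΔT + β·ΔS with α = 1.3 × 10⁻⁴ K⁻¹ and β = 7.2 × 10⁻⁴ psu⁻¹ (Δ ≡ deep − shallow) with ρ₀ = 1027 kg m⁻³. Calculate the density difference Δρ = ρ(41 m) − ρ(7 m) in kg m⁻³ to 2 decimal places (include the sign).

-1.06 kg m⁻³

ΔT = +0.1 K, ΔS = -1.42 psu (deep − shallow).
Δρ/ρ₀ = −(1.3 × 10⁻⁴)(+0.1) + (7.2 × 10⁻⁴)(-1.42) = -1.0354 × 10⁻³.
Δρ = 1027 × (-1.0354 × 10⁻³) = -1.06 kg m⁻³.
Negative Δρ: lighter below, statically unstable.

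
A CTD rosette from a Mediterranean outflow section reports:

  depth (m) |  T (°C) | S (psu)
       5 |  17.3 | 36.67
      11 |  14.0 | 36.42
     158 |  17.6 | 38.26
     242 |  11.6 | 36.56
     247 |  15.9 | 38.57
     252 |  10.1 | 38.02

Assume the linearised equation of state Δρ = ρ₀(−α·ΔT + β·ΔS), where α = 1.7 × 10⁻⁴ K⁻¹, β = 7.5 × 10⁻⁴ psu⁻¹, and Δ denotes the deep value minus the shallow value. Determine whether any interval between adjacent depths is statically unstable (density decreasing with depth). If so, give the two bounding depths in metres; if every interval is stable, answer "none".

158–242 m

Evaluate Δρ/ρ₀ = −αΔT + βΔS across each adjacent pair:
  5–11 m: −αΔT+βΔS = −(1.7 × 10⁻⁴)(-3.3)+(7.5 × 10⁻⁴)(-0.25) = 3.7 × 10⁻⁴ → stable
  11–158 m: −αΔT+βΔS = −(1.7 × 10⁻⁴)(+3.6)+(7.5 × 10⁻⁴)(+1.84) = 7.7 × 10⁻⁴ → stable
  158–242 m: −αΔT+βΔS = −(1.7 × 10⁻⁴)(-6.0)+(7.5 × 10⁻⁴)(-1.70) = -2.6 × 10⁻⁴ → UNSTABLE
  242–247 m: −αΔT+βΔS = −(1.7 × 10⁻⁴)(+4.3)+(7.5 × 10⁻⁴)(+2.01) = 7.8 × 10⁻⁴ → stable
  247–252 m: −αΔT+βΔS = −(1.7 × 10⁻⁴)(-5.8)+(7.5 × 10⁻⁴)(-0.55) = 5.7 × 10⁻⁴ → stable
The 158–242 m interval has Δρ < 0: lighter water underlies denser water.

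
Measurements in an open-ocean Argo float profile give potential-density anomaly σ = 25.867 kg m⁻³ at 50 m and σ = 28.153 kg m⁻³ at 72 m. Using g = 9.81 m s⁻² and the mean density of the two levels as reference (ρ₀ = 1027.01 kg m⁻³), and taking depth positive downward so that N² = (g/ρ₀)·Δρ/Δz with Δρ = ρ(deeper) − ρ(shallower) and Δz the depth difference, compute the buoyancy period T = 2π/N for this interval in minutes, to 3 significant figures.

3.32 min

Δρ = 1028.153 − 1025.867 = 2.286 kg m⁻³ over Δz = 72 − 50 = 22 m.
N² = (9.81/1027.01) × (2.286/22) = 9.9254 × 10⁻⁴ s⁻².
N = √(9.9254 × 10⁻⁴) = 0.031505 rad s⁻¹, so T = 2π/N = 199.43 s = 3.3238 min ≈ 3.32 min.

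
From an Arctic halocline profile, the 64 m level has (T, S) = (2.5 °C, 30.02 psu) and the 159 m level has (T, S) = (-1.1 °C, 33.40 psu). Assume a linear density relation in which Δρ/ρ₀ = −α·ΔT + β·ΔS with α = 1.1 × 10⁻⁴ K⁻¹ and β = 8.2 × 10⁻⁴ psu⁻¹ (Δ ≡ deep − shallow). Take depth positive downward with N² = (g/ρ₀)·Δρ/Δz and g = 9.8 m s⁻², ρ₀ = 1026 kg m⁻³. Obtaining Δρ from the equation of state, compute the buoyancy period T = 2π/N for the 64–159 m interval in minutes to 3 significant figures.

5.79 min

ΔT = -3.6 K, ΔS = +3.38 psu (deep − shallow).
Δρ/ρ₀ = −αΔT + βΔS = 3.96 × 10⁻⁴ + 2.7716 × 10⁻³ = 3.1676 × 10⁻³, so Δρ ≈ 3.250 kg m⁻³.
N² = (g/ρ₀)·Δρ/Δz = g·(Δρ/ρ₀)/Δz = 9.8 × 3.1676 × 10⁻³ / 95 = 3.2676 × 10⁻⁴ s⁻².
N = √(3.2676 × 10⁻⁴) = 0.018077 rad s⁻¹ → T = 2π/N = 347.58 s = 5.7930 min ≈ 5.79 min.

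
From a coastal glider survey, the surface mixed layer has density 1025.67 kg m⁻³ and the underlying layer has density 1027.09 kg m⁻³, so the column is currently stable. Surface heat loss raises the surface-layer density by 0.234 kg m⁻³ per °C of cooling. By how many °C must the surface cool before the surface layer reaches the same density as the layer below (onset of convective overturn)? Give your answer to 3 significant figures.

6.07 °C

Density deficit of the surface layer: 1027.09 − 1025.67 = 1.42 kg m⁻³.
Required change = 1.42 / 0.234 = 6.07 °C.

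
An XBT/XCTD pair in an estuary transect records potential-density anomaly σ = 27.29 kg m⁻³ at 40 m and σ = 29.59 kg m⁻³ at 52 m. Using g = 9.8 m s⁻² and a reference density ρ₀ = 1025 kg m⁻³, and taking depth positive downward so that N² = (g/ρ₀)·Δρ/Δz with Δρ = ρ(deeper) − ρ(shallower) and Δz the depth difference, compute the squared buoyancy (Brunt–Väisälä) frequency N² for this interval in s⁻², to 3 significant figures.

Δρ = 1029.59 − 1027.29 = 2.30 kg m⁻³ over Δz = 52 − 40 = 12 m.
N² = (9.8/1025) × (2.30/12) = 1.8325 × 10⁻³ s⁻² ≈ 1.83 × 10⁻³ s⁻².
N² > 0, so the interval is statically stable.

1.83 × 10⁻³ s⁻²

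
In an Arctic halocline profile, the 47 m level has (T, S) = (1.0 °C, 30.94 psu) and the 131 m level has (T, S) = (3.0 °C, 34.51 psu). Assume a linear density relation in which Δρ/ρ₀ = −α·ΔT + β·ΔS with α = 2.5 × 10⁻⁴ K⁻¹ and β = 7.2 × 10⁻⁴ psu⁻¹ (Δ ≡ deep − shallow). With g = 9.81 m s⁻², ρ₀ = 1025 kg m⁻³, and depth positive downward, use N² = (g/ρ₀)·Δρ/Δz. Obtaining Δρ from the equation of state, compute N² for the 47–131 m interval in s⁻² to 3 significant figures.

2.42 × 10⁻⁴ s⁻²

ΔT = +2.0 K, ΔS = +3.57 psu (deep − shallow).
Δρ/ρ₀ = −αΔT + βΔS = -5.00 × 10⁻⁴ + 2.5704 × 10⁻³ = 2.0704 × 10⁻³, so Δρ ≈ 2.122 kg m⁻³.
N² = (g/ρ₀)·Δρ/Δz = g·(Δρ/ρ₀)/Δz = 9.81 × 2.0704 × 10⁻³ / 84 = 2.4179 × 10⁻⁴ s⁻² ≈ 2.42 × 10⁻⁴ s⁻².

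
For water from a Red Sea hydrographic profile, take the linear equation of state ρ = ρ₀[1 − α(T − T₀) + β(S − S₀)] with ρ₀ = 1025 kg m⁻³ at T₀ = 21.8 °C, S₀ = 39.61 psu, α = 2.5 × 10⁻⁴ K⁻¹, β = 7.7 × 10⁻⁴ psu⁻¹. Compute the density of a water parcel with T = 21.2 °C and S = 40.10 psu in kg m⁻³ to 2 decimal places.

T − T₀ = -0.6 K, S − S₀ = +0.49 psu.
Bracket = 1 − α·(-0.6) + β·(+0.49) = 1 + (5.273 × 10⁻⁴) = 1.0005273.
ρ = 1025 × 1.0005273 = 1025.54 kg m⁻³.

1025.54 kg m⁻³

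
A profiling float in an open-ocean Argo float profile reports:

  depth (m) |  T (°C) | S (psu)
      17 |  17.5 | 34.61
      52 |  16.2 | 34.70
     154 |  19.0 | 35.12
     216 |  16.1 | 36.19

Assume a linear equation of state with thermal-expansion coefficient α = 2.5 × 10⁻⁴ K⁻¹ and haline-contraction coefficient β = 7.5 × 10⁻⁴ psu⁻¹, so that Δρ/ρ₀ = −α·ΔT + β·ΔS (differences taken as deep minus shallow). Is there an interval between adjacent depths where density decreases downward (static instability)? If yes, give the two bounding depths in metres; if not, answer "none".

52–154 m

Evaluate Δρ/ρ₀ = −αΔT + βΔS across each adjacent pair:
  17–52 m: −αΔT+βΔS = −(2.5 × 10⁻⁴)(-1.3)+(7.5 × 10⁻⁴)(+0.09) = 3.9 × 10⁻⁴ → stable
  52–154 m: −αΔT+βΔS = −(2.5 × 10⁻⁴)(+2.8)+(7.5 × 10⁻⁴)(+0.42) = -3.8 × 10⁻⁴ → UNSTABLE
  154–216 m: −αΔT+βΔS = −(2.5 × 10⁻⁴)(-2.9)+(7.5 × 10⁻⁴)(+1.07) = 1.5 × 10⁻³ → stable
The 52–154 m interval has Δρ < 0: lighter water underlies denser water.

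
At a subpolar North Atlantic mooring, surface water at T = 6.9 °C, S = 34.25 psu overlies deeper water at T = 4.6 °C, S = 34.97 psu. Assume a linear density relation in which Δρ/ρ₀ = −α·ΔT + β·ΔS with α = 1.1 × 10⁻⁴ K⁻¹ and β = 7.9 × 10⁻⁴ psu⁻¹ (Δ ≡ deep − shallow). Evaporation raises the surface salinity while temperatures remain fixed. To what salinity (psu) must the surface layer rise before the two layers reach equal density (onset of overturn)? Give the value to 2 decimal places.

Neutral buoyancy requires −α(T_deep − T_surf) + β(S_deep − S_surf′) = 0.
S_surf′ = S_deep − (α/β)·ΔT = 34.97 − (1.1 × 10⁻⁴/7.9 × 10⁻⁴)·(-2.3) = 35.2903 psu.
Increase required: 35.2903 − 34.25 = 1.0403 psu.

35.29 psu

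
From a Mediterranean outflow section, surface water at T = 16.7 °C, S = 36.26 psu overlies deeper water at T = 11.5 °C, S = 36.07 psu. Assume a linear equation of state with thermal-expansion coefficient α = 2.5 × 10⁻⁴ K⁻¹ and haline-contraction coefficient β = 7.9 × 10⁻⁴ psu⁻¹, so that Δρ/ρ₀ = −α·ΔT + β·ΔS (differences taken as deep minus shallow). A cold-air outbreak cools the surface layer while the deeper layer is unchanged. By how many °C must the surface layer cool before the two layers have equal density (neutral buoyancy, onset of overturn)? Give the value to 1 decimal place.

Neutral buoyancy requires Δρ = 0, i.e. −α(T_deep − T_surf′) + β(S_deep − S_surf) = 0.
T_surf′ = T_deep − (β/α)·ΔS = 11.5 − (7.9 × 10⁻⁴/2.5 × 10⁻⁴)·(-0.19) = 12.100 °C.
Cooling required: 16.7 − (12.100) = 4.600 °C.

4.6 °C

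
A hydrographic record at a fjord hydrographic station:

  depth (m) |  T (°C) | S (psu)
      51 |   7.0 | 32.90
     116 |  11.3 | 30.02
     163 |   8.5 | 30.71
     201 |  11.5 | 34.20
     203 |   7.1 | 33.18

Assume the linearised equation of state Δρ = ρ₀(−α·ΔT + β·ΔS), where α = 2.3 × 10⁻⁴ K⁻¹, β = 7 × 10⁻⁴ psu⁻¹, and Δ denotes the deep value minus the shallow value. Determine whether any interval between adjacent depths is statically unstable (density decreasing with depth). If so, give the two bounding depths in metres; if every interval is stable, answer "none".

Evaluate Δρ/ρ₀ = −αΔT + βΔS across each adjacent pair:
  51–116 m: −αΔT+βΔS = −(2.3 × 10⁻⁴)(+4.3)+(7 × 10⁻⁴)(-2.88) = -3.0 × 10⁻³ → UNSTABLE
  116–163 m: −αΔT+βΔS = −(2.3 × 10⁻⁴)(-2.8)+(7 × 10⁻⁴)(+0.69) = 1.1 × 10⁻³ → stable
  163–201 m: −αΔT+βΔS = −(2.3 × 10⁻⁴)(+3.0)+(7 × 10⁻⁴)(+3.49) = 1.8 × 10⁻³ → stable
  201–203 m: −αΔT+βΔS = −(2.3 × 10⁻⁴)(-4.4)+(7 × 10⁻⁴)(-1.02) = 3.0 × 10⁻⁴ → stable
The 51–116 m interval has Δρ < 0: lighter water underlies denser water.

51–116 m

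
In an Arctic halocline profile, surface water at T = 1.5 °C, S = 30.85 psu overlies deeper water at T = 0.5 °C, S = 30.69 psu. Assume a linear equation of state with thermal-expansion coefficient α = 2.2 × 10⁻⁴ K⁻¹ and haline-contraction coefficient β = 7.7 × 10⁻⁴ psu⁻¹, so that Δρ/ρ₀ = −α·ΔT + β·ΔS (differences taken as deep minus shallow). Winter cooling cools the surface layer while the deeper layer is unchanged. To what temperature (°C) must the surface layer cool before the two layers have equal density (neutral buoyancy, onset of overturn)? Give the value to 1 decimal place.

Neutral buoyancy requires Δρ = 0, i.e. −α(T_deep − T_surf′) + β(S_deep − S_surf) = 0.
T_surf′ = T_deep − (β/α)·ΔS = 0.5 − (7.7 × 10⁻⁴/2.2 × 10⁻⁴)·(-0.16) = 1.060 °C.
Cooling required: 1.5 − (1.060) = 0.440 °C.

1.1 °C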